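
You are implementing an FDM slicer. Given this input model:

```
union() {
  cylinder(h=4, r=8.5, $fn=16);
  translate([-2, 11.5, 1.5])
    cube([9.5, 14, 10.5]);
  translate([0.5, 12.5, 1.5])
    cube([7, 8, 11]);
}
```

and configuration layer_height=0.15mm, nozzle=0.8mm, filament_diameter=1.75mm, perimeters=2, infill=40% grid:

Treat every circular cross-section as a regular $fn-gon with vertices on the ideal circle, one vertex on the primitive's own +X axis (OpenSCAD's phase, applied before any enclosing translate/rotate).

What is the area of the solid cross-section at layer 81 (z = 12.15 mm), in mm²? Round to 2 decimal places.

At z = 12.15 mm: the cylinder does not reach this height (z outside [0, 4]); the cube at (-2, 11.5) is absent (z outside [1.5, 12]); the cube at (0.5, 12.5) is present — its section is the full 7×8 rectangle (area 56.00 mm²); Taking the union: only the 7×8 cube at (0.5, 12.5) is present, so the union is just that shape — area = 56.00 mm². Overall, the cross-section is a single solid region. Net area = 56.00 mm².

56.00 mm²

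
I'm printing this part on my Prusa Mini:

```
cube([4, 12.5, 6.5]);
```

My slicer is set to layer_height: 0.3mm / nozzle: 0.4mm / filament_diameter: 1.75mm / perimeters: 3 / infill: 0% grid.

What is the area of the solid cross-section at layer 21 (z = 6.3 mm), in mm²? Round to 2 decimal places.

At z = 6.3 mm: the cube (footprint 4×12.5) is included at this height (area 50.00 mm²). Overall, the cross-section is a single solid region. Net area = 50.00 mm².

50.00 mm²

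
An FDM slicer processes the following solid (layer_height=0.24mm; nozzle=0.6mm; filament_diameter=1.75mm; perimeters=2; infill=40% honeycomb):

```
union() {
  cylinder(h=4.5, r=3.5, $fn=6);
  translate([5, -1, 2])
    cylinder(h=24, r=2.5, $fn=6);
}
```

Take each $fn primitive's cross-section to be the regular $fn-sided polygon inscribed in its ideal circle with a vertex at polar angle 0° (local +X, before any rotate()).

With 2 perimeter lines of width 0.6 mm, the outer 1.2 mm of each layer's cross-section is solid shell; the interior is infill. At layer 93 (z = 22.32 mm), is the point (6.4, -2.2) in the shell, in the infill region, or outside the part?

shell

At z = 22.32 mm: the cylinder is not intersected at this z (z outside [0, 4.5]); the cylinder at (5, -1): section is a regular 6-gon, circumradius r=2.5; Taking the union: only the r=2.5 cylinder at (5, -1) is present, so the union is just that shape — 1 connected region. Overall, the cross-section is a single solid region. The nearest boundary edge runs (6.25, -3.17)→(7.50, -1.00); distance from the point to it = 0.35 mm. The point is inside the cross-section, 0.35 mm from the nearest boundary — within the 1.2 mm shell band (2 × 0.6).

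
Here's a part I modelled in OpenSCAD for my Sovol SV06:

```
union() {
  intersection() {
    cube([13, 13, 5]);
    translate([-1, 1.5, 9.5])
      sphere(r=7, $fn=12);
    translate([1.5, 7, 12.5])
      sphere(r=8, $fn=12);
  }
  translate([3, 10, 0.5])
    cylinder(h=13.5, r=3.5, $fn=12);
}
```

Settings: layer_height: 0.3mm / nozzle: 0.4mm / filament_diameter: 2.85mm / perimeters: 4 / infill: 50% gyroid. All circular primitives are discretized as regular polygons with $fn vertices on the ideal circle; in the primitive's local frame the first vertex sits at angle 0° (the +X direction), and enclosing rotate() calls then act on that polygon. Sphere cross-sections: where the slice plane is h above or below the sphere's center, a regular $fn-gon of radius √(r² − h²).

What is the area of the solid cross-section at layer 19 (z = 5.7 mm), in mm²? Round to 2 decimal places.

At z = 5.7 mm: the cube is absent (z outside [0, 5]); the r=7 sphere at (-1, 1.5) slices to a regular 12-gon of circumradius 5.879 (√(r²−h²) with h=3.8 from center) (area = (12/2)·5.879²·sin(360°/12) = 103.68 mm²); the sphere at (1.5, 7): section is a regular 12-gon, circumradius = √(r²−h²) = √(8²−6.8²) = 4.214 (area = (12/2)·4.214²·sin(360°/12) = 53.28 mm²); Keeping only the common overlap: at least one operand is absent at this height, so nothing remains; the cylinder at (3, 10): section is a regular 12-gon, circumradius r=3.5 (area = (12/2)·3.500²·sin(360°/12) = 36.75 mm²); Combining (union): only the r=3.5 cylinder at (3, 10) is present, so the union is just that shape — area = 36.75 mm². Overall, the cross-section is a single solid region. Net area = 36.75 mm².

36.75 mm²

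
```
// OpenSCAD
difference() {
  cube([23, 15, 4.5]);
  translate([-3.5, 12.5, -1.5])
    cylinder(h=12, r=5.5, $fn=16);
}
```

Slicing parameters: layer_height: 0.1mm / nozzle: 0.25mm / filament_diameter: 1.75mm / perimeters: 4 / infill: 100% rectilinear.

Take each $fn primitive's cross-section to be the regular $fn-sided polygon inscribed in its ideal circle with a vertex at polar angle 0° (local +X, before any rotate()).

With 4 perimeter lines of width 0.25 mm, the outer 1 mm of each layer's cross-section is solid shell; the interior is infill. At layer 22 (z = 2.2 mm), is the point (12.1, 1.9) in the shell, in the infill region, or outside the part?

infill

At z = 2.2 mm: the cube (footprint 23×15) is included at this height; the r=5.5 cylinder at (-3.5, 12.5) gives a regular 16-gon of circumradius 5.5 (constant along its height); Taking the first minus the rest: starting from the 23×15 cube, the r=5.5 cylinder at (-3.5, 12.5) partially overlaps it — only the 9.92 mm² overlap (of its 92.61 mm²) is removed, clipping the outline — 1 connected region. Overall, the cross-section is a single solid region. The nearest boundary edge runs (23.00, 0.00)→(0.00, 0.00); distance from the point to it = 1.90 mm. The point is inside the cross-section and 1.90 mm from the nearest boundary — more than the 1 mm shell width (4 × 0.25), so it's in the infill interior.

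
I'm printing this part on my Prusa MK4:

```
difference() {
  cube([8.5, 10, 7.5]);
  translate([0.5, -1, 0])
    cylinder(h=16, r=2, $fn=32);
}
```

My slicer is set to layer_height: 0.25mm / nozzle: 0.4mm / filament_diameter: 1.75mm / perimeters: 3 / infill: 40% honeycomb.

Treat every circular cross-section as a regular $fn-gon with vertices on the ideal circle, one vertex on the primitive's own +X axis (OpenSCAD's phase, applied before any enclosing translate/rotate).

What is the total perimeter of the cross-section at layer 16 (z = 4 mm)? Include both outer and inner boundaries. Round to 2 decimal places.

36.44 mm

At z = 4 mm: the 8.5×10 cube contributes its full rectangle (perimeter 37.00 mm); the r=2 cylinder at (0.5, -1) gives a regular 32-gon of circumradius 2 (constant along its height) (perimeter = 2·32·2.000·sin(180°/32) = 12.55 mm); Subtracting the remaining from the first: starting from the 8.5×10 cube, the r=2 cylinder at (0.5, -1) partially overlaps it — only the 1.70 mm² overlap (of its 12.49 mm²) is removed, clipping the outline — boundary = 36.44 mm. Overall, the cross-section is a single solid region. Total boundary length (outer) = 36.44 mm.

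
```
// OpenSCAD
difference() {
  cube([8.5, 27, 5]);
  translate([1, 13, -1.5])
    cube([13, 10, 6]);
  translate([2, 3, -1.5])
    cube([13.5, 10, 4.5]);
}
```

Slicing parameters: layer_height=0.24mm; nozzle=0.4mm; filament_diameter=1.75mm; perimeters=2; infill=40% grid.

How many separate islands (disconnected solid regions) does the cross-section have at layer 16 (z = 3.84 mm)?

1

At z = 3.84 mm: the 8.5×27 cube contributes its full rectangle; the 13×10 cube at (1, 13) contributes its full rectangle; the cube at (2, 3) does not reach this height (z outside [-1.5, 3]); Taking the first minus the rest: starting from the 8.5×27 cube, the 13×10 cube at (1, 13) partially overlaps it — only the 75.00 mm² overlap (of its 130.00 mm²) is removed, clipping the outline — 1 connected region. Overall, the cross-section is a single solid region. Island count = 1.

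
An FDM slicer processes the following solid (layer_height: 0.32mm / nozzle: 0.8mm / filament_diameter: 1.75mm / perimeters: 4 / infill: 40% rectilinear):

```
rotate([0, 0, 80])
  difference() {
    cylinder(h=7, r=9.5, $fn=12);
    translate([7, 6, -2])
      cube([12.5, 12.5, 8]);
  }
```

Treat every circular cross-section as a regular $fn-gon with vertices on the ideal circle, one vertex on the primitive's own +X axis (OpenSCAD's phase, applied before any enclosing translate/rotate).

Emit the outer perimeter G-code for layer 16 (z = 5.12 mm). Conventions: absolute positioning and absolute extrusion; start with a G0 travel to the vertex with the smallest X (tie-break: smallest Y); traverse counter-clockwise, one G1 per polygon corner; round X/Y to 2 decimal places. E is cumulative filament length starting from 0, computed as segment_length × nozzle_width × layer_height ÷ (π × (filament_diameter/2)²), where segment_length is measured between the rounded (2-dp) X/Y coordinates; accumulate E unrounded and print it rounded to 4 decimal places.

G0 X-9.36 Y1.65 Z5.12
G1 X-8.93 Y-3.25 E0.5235
G1 X-6.11 Y-7.28 E1.0470
G1 X-1.65 Y-9.36 E1.5708
G1 X3.25 Y-8.93 E2.0943
G1 X7.28 Y-6.11 E2.6178
G1 X9.36 Y-1.65 E3.1416
G1 X8.93 Y3.25 E3.6651
G1 X6.11 Y7.28 E4.1886
G1 X1.65 Y9.36 E4.7124
G1 X-3.25 Y8.93 E5.2359
G1 X-7.28 Y6.11 E5.7594
G1 X-9.36 Y1.65 E6.2832

At z = 5.12 mm: the r=9.5 cylinder contributes a regular 12-gon of circumradius 9.5; the cube at (7, 6) is present — its section is the full 12.5×12.5 rectangle; Taking the first minus the rest: starting from the r=9.5 cylinder, the 12.5×12.5 cube at (7, 6) misses the remaining region (no effect) — 1 connected region; (whole slice rotated 80° about Z — lengths, areas and connectivity unchanged). The outline is a single polygon with 12 vertices. Extrusion per mm of travel: 0.8 × 0.32 / (π × 0.875²) = 0.106432. Accumulating E over each segment gives final E = 6.2832.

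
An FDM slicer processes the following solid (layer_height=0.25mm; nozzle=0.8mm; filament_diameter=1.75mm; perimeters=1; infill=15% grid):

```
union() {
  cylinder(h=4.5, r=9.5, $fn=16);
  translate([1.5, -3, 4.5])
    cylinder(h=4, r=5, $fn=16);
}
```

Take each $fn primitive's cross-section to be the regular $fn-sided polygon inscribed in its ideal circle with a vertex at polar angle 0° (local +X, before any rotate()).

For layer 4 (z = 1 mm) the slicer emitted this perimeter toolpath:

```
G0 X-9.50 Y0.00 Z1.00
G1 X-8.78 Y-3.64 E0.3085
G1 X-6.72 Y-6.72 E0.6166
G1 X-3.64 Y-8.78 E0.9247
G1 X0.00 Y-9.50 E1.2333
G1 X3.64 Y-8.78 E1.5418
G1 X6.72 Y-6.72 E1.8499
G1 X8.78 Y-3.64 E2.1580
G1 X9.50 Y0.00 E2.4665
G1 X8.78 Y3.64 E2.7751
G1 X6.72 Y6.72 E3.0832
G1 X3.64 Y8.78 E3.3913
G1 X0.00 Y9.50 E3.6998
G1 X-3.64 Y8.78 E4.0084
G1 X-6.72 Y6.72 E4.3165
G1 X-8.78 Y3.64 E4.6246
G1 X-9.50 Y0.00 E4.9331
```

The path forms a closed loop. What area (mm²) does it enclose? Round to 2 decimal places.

276.48 mm²

Apply the shoelace formula to the sequence of (X, Y) vertices; enclosed area = 276.48 mm².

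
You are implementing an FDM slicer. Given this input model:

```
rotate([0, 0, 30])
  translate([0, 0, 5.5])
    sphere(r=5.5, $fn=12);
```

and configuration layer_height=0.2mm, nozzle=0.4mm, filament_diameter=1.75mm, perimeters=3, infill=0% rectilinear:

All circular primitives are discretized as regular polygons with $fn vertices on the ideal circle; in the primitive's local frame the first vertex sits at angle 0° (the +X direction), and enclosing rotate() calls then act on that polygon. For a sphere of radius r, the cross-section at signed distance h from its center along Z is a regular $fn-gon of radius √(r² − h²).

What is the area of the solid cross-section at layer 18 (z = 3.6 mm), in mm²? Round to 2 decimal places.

79.92 mm²

At z = 3.6 mm: the r=5.5 sphere contributes a regular 12-gon of circumradius √(5.5²−1.9²) = 5.161 (area = (12/2)·5.161²·sin(360°/12) = 79.92 mm²); (rotated 30° about Z; rotation is an isometry so areas/perimeters/island counts are preserved). Overall, the cross-section is a single solid region. Net area = 79.92 mm².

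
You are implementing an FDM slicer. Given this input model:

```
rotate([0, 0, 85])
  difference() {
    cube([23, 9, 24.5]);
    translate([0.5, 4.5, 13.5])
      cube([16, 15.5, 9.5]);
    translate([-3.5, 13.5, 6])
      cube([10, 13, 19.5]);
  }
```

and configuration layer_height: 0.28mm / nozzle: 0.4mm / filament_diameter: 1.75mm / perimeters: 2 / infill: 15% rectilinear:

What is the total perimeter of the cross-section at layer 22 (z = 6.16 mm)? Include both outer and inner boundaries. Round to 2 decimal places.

At z = 6.16 mm: the 23×9 cube contributes its full rectangle (perimeter 64.00 mm); the cube at (0.5, 4.5) does not reach this height (z outside [13.5, 23]); the 10×13 cube at (-3.5, 13.5) contributes its full rectangle (perimeter 46.00 mm); Subtracting the remaining from the first: starting from the 23×9 cube, the 10×13 cube at (-3.5, 13.5) misses the remaining region (no effect) — boundary = 64.00 mm; (whole slice rotated 85° about Z — lengths, areas and connectivity unchanged). Overall, the cross-section is a single solid region. Total boundary length (outer) = 64.00 mm.

64.00 mm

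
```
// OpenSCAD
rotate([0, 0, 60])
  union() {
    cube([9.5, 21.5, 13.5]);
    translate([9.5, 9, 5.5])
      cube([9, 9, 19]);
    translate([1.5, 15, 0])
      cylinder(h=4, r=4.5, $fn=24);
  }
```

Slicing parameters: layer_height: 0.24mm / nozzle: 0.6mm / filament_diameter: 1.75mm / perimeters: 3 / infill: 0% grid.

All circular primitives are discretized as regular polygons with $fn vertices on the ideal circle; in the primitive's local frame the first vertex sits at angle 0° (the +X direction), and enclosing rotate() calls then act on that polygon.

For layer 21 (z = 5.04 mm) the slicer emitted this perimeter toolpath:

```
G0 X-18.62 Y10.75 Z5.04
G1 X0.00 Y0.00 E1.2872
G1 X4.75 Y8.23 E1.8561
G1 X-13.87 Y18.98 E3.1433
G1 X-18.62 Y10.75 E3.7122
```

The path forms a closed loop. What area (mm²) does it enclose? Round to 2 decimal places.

Apply the shoelace formula to the sequence of (X, Y) vertices; enclosed area = 204.31 mm².

204.31 mm²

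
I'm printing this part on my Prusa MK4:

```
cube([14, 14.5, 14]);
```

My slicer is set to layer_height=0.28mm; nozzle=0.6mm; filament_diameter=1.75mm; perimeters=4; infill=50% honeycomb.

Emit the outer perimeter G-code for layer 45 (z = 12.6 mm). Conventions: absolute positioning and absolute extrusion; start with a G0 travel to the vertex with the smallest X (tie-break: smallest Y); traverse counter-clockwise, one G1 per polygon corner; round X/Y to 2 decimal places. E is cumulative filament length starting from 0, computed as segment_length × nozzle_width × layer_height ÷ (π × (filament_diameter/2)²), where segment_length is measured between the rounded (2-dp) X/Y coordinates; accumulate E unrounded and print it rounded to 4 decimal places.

G0 X0.00 Y0.00 Z12.60
G1 X14.00 Y0.00 E0.9778
G1 X14.00 Y14.50 E1.9906
G1 X0.00 Y14.50 E2.9685
G1 X0.00 Y0.00 E3.9812

At z = 12.6 mm: the 14×14.5 cube contributes its full rectangle. The outline is a single polygon with 4 vertices. Extrusion per mm of travel: 0.6 × 0.28 / (π × 0.875²) = 0.069846. Accumulating E over each segment gives final E = 3.9812.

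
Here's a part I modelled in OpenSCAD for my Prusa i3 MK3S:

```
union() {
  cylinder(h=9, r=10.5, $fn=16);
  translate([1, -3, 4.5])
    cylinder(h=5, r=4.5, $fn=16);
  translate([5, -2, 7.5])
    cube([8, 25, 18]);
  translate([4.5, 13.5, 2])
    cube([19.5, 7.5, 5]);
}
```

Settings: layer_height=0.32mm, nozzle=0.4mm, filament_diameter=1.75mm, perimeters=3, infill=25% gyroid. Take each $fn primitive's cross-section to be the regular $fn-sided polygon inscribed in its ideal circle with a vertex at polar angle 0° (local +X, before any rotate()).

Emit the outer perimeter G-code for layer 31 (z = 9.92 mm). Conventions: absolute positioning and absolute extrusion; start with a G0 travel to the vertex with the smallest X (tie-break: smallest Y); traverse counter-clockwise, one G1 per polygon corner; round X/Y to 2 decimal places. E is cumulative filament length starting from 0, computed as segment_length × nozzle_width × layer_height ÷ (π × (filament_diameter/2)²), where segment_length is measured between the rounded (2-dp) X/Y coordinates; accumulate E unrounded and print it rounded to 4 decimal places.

G0 X5.00 Y-2.00 Z9.92
G1 X13.00 Y-2.00 E0.4257
G1 X13.00 Y23.00 E1.7561
G1 X5.00 Y23.00 E2.1819
G1 X5.00 Y-2.00 E3.5123

At z = 9.92 mm: the cylinder is absent (z outside [0, 9]); the cylinder at (1, -3) does not reach this height (z outside [4.5, 9.5]); the cube at (5, -2) is present — its section is the full 8×25 rectangle; the cube at (4.5, 13.5) does not reach this height (z outside [2, 7]); Merging all regions: only the 8×25 cube at (5, -2) is present, so the union is just that shape — 1 connected region. The outline is a single polygon with 4 vertices. Extrusion per mm of travel: 0.4 × 0.32 / (π × 0.875²) = 0.053216. Accumulating E over each segment gives final E = 3.5123.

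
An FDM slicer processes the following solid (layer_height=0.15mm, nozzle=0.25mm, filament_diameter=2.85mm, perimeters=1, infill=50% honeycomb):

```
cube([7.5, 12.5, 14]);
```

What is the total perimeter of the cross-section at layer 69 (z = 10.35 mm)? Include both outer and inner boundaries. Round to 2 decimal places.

40.00 mm

At z = 10.35 mm: the cube is present — its section is the full 7.5×12.5 rectangle (perimeter 40.00 mm). Overall, the cross-section is a single solid region. Total boundary length (outer) = 40.00 mm.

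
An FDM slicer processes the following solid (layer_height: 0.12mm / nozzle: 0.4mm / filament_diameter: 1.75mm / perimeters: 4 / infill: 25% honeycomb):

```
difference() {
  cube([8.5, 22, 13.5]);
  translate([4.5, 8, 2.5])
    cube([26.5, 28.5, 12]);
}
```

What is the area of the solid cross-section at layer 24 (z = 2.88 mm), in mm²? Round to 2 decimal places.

At z = 2.88 mm: the cube (footprint 8.5×22) is included at this height (area 187.00 mm²); the cube at (4.5, 8) is present — its section is the full 26.5×28.5 rectangle (area 755.25 mm²); After the difference (first − rest): starting from the 8.5×22 cube (187.00 mm²), the 26.5×28.5 cube at (4.5, 8) partially overlaps it — only the 56.00 mm² overlap (of its 755.25 mm²) is removed, clipping the outline — area = 131.00 mm². Overall, the cross-section is a single solid region. Net area = 131.00 mm².

131.00 mm²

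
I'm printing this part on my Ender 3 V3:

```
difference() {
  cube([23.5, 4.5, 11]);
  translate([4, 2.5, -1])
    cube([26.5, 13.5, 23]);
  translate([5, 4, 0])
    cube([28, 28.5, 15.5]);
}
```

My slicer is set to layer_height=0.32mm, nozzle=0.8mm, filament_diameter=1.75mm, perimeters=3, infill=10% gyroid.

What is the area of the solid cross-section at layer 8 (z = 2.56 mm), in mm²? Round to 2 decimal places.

66.75 mm²

At z = 2.56 mm: the cube is present — its section is the full 23.5×4.5 rectangle (area 105.75 mm²); the cube at (4, 2.5) is present — its section is the full 26.5×13.5 rectangle (area 357.75 mm²); the cube at (5, 4) is present — its section is the full 28×28.5 rectangle (area 798.00 mm²); Subtracting the remaining from the first: starting from the 23.5×4.5 cube (105.75 mm²), the 26.5×13.5 cube at (4, 2.5) partially overlaps it — only the 39.00 mm² overlap (of its 357.75 mm²) is removed, clipping the outline; the 28×28.5 cube at (5, 4) misses the remaining region (no effect) — area = 66.75 mm². Overall, the cross-section is a single solid region. Net area = 66.75 mm².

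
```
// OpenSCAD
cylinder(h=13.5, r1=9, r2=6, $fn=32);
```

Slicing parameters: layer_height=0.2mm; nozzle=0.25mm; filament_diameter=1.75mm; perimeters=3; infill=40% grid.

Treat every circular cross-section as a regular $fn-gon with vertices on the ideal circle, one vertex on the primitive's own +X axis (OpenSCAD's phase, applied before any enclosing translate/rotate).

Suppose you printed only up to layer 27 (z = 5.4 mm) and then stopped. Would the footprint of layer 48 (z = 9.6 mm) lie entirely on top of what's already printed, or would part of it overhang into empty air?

Compare the two slices. At z = 5.4: the cone (r1=9→r2=6) has section circumradius 7.800 here — a regular 32-gon (area = (32/2)·7.800²·sin(360°/32) = 189.91 mm²). At z = 9.6: the cone contributes a regular 32-gon of circumradius 6.867 (interpolated between r1=9 and r2=6 at t=0.711) (area = (32/2)·6.867²·sin(360°/32) = 147.18 mm²). Checking containment: the cross-section at z = 9.6 is a subset of the cross-section at z = 5.4.

entirely on top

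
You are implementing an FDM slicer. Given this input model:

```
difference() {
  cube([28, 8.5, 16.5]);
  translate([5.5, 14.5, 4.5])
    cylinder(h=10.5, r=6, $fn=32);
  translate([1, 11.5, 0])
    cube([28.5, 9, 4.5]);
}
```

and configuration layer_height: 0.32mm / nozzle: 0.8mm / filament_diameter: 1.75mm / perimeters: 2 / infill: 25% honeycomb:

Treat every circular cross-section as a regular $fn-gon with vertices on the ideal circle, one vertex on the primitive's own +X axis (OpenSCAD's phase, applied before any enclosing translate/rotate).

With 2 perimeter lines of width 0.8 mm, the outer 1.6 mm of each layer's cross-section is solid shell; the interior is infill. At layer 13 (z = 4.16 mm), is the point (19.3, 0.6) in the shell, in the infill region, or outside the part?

shell

At z = 4.16 mm: the cube is present — its section is the full 28×8.5 rectangle; the cylinder at (5.5, 14.5) does not reach this height (z outside [4.5, 15]); the cube at (1, 11.5) is present — its section is the full 28.5×9 rectangle; Subtracting the remaining from the first: starting from the 28×8.5 cube, the 28.5×9 cube at (1, 11.5) misses the remaining region (no effect) — 1 connected region. Overall, the cross-section is a single solid region. The nearest boundary edge runs (28.00, 0.00)→(0.00, 0.00); distance from the point to it = 0.60 mm. The point is inside the cross-section, 0.60 mm from the nearest boundary — within the 1.6 mm shell band (2 × 0.8).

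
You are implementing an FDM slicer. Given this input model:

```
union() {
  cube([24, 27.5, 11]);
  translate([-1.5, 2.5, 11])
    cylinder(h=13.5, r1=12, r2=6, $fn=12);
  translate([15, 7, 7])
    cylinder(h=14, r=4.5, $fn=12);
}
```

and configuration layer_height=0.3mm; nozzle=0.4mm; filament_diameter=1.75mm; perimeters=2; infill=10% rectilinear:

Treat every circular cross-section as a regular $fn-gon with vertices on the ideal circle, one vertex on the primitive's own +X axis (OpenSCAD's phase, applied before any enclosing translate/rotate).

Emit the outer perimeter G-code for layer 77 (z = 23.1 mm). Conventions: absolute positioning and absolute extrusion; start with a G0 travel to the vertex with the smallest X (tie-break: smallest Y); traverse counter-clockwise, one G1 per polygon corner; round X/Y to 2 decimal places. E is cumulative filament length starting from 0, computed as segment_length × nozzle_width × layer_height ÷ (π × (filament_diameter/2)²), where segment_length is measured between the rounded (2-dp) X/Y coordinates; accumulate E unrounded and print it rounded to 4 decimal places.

G0 X-8.12 Y2.50 Z23.10
G1 X-7.24 Y-0.81 E0.1709
G1 X-4.81 Y-3.24 E0.3423
G1 X-1.50 Y-4.12 E0.5132
G1 X1.81 Y-3.24 E0.6841
G1 X4.24 Y-0.81 E0.8555
G1 X5.12 Y2.50 E1.0264
G1 X4.24 Y5.81 E1.1973
G1 X1.81 Y8.24 E1.3687
G1 X-1.50 Y9.12 E1.5396
G1 X-4.81 Y8.24 E1.7105
G1 X-7.24 Y5.81 E1.8819
G1 X-8.12 Y2.50 E2.0528

At z = 23.1 mm: the cube is absent (z outside [0, 11]); the cone at (-1.5, 2.5): at t=0.896 of its height the radius interpolates to r₁+(r₂−r₁)t = 6.622, giving a regular 12-gon of that circumradius; the cylinder at (15, 7) is not intersected at this z (z outside [7, 21]); Combining (union): only the cone at (-1.5, 2.5) is present, so the union is just that shape — 1 connected region. The outline is a single polygon with 12 vertices. Extrusion per mm of travel: 0.4 × 0.3 / (π × 0.875²) = 0.049890. Accumulating E over each segment gives final E = 2.0528.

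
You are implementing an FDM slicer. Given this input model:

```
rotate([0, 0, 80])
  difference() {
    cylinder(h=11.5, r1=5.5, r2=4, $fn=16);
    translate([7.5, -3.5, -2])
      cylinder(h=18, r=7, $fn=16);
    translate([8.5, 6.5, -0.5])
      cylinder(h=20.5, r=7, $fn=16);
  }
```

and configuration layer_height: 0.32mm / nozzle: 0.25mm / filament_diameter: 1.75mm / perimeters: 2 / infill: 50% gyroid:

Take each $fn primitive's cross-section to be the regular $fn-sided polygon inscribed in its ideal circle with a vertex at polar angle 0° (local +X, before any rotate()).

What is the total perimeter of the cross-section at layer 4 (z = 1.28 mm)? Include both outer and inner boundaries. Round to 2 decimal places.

At z = 1.28 mm: the cone: at t=0.111 of its height the radius interpolates to r₁+(r₂−r₁)t = 5.333, giving a regular 16-gon of that circumradius (perimeter = 2·16·5.333·sin(180°/16) = 33.29 mm); the cylinder at (7.5, -3.5): section is a regular 16-gon, circumradius r=7 (perimeter = 2·16·7.000·sin(180°/16) = 43.70 mm); the r=7 cylinder at (8.5, 6.5) contributes a regular 16-gon of circumradius 7 (perimeter = 2·16·7.000·sin(180°/16) = 43.70 mm); Taking the first minus the rest: starting from the cone, the r=7 cylinder at (7.5, -3.5) partially overlaps it — only the 23.68 mm² overlap (of its 150.01 mm²) is removed, clipping the outline; the r=7 cylinder at (8.5, 6.5) partially overlaps it — only the 3.58 mm² overlap (of its 150.01 mm²) is removed, clipping the outline — boundary = 30.82 mm; (rotated 80° about Z; rotation is an isometry so areas/perimeters/island counts are preserved). Overall, the cross-section is a single solid region. Total boundary length (outer) = 30.82 mm.

30.82 mm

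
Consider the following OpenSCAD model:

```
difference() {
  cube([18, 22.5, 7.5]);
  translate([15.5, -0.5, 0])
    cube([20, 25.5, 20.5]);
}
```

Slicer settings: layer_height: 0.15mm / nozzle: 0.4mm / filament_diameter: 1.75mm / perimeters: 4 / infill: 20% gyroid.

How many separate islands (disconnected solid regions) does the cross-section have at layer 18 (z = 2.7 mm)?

At z = 2.7 mm: the cube (footprint 18×22.5) is included at this height; the cube at (15.5, -0.5) (footprint 20×25.5) is included at this height; After the difference (first − rest): starting from the 18×22.5 cube, the 20×25.5 cube at (15.5, -0.5) partially overlaps it — only the 56.25 mm² overlap (of its 510.00 mm²) is removed, clipping the outline — 1 connected region. Overall, the cross-section is a single solid region. Island count = 1.

1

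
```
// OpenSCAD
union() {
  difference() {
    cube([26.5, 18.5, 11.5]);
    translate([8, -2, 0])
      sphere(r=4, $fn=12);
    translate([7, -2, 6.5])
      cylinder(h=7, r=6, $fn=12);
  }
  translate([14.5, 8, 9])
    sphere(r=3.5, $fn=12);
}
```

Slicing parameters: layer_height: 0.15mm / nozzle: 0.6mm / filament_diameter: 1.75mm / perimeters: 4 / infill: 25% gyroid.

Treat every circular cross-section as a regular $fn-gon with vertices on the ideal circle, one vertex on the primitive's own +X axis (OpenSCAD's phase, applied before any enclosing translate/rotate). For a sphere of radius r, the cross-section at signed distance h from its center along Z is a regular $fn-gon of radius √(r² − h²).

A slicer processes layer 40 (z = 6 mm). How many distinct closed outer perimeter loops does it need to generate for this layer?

1

At z = 6 mm: the cube is present — its section is the full 26.5×18.5 rectangle; the sphere at (8, -2) does not reach this height (|z−center|=6.000 > r=4); the cylinder at (7, -2) is not intersected at this z (z outside [6.5, 13.5]); Subtracting the remaining from the first: none of the subtracted shapes is present at this height, so the 26.5×18.5 cube is unchanged — 1 connected region; the r=3.5 sphere at (14.5, 8) slices to a regular 12-gon of circumradius 1.803 (√(r²−h²) with h=3 from center); Combining (union): the r=3.5 sphere at (14.5, 8) lies entirely inside the result so far, so the union is just the result so far — 1 connected region. The result has 1 disconnected region.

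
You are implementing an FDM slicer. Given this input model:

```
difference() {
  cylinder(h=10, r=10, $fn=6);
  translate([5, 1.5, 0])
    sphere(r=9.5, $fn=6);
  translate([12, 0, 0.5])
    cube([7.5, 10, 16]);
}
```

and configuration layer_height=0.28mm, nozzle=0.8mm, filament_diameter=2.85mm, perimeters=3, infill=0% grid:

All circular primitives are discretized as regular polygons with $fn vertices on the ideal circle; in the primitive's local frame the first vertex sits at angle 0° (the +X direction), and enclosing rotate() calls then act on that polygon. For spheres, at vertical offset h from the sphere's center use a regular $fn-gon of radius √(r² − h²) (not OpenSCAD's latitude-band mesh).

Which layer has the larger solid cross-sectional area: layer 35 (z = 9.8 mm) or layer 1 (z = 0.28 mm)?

Layer 35 (z = 9.8): the r=10 cylinder gives a regular 6-gon of circumradius 10 (constant along its height) (area = (6/2)·10.000²·sin(360°/6) = 259.81 mm²); the sphere at (5, 1.5) is not intersected at this z (|z−center|=9.800 > r=9.5); the cube at (12, 0) is present — its section is the full 7.5×10 rectangle (area 75.00 mm²); Subtracting the remaining from the first: starting from the r=10 cylinder (259.81 mm²), the 7.5×10 cube at (12, 0) misses the remaining region (no effect) — area = 259.81 mm². So its area = 259.81 mm². Layer 1 (z = 0.28): the r=10 cylinder contributes a regular 6-gon of circumradius 10 (area = (6/2)·10.000²·sin(360°/6) = 259.81 mm²); the r=9.5 sphere at (5, 1.5) contributes a regular 6-gon of circumradius √(9.5²−0.28²) = 9.496 (area = (6/2)·9.496²·sin(360°/6) = 234.27 mm²); the cube at (12, 0) does not reach this height (z outside [0.5, 16.5]); Taking the first minus the rest: starting from the r=10 cylinder (259.81 mm²), the r=9.5 sphere at (5, 1.5) partially overlaps it — only the 153.98 mm² overlap (of its 234.27 mm²) is removed, clipping the outline — area = 105.83 mm². So its area = 105.83 mm². Layer 35 is larger (259.81 vs 105.83 mm²).

layer 35 (z = 9.8 mm)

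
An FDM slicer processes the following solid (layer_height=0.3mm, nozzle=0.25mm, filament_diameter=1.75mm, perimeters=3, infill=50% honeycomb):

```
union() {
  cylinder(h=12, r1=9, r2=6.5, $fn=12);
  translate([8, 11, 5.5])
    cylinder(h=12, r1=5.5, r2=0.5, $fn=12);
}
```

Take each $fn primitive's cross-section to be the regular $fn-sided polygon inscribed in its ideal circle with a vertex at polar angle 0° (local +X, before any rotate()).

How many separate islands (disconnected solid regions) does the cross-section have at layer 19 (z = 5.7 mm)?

At z = 5.7 mm: the cone (r1=9→r2=6.5) has section circumradius 7.812 here — a regular 12-gon; the cone at (8, 11) (r1=5.5→r2=0.5) has section circumradius 5.417 here — a regular 12-gon; Merging all regions: the 2 present regions are separate (no shared area or edge), so areas and boundary lengths simply add and each stays a separate island — 2 connected regions. Overall, the cross-section has 2 separate islands. Island count = 2.

2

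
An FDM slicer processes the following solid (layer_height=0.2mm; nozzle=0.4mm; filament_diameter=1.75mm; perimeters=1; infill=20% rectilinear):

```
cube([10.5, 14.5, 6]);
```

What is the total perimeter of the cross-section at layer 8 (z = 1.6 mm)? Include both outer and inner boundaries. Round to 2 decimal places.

50.00 mm

At z = 1.6 mm: the 10.5×14.5 cube contributes its full rectangle (perimeter 50.00 mm). Overall, the cross-section is a single solid region. Total boundary length (outer) = 50.00 mm.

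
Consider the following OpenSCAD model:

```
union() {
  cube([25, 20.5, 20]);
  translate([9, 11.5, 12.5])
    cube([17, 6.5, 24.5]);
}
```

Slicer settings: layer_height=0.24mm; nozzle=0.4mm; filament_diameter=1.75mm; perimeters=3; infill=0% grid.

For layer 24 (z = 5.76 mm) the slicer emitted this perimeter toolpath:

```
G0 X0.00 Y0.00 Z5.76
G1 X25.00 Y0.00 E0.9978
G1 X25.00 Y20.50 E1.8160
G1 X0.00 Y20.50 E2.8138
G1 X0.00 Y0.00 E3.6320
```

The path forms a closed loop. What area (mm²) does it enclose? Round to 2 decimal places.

512.50 mm²

Apply the shoelace formula to the sequence of (X, Y) vertices; enclosed area = 512.50 mm².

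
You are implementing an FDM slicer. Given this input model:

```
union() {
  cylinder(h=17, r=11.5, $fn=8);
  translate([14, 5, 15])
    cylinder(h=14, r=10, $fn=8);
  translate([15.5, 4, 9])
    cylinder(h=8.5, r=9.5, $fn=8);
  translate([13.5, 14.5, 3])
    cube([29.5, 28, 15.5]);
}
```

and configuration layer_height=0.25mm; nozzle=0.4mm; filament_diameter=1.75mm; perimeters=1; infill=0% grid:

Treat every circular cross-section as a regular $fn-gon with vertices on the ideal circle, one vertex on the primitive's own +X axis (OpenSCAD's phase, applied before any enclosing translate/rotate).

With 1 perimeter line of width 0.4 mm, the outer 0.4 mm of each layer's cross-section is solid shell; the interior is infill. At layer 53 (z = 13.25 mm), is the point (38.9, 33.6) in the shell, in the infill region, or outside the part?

infill

At z = 13.25 mm: the r=11.5 cylinder gives a regular 8-gon of circumradius 11.5 (constant along its height); the cylinder at (14, 5) does not reach this height (z outside [15, 29]); the r=9.5 cylinder at (15.5, 4) contributes a regular 8-gon of circumradius 9.5; the cube at (13.5, 14.5) (footprint 29.5×28) is included at this height; Merging all regions: the regions partially overlap (shared area 32.04 mm²), so overlapping operands fuse into one piece — 2 connected regions. Overall, the cross-section has 2 separate islands. The nearest boundary edge runs (43.00, 42.50)→(43.00, 14.50); distance from the point to it = 4.10 mm. (Shell/infill is judged within the island containing the point — the largest one.) The point is inside the cross-section and 4.10 mm from the nearest boundary — more than the 0.4 mm shell width (1 × 0.4), so it's in the infill interior.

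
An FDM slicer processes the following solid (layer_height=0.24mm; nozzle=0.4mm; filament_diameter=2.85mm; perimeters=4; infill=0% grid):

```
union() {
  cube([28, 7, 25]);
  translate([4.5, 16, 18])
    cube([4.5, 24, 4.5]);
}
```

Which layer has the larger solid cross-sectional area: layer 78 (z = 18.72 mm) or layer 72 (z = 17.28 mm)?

layer 78 (z = 18.72 mm)

Layer 78 (z = 18.72): the cube is present — its section is the full 28×7 rectangle (area 196.00 mm²); the cube at (4.5, 16) is present — its section is the full 4.5×24 rectangle (area 108.00 mm²); Combining (union): the 2 present regions are separate (no shared area or edge), so areas and boundary lengths simply add and each stays a separate island — area = 304.00 mm². So its area = 304.00 mm². Layer 72 (z = 17.28): the 28×7 cube contributes its full rectangle (area 196.00 mm²); the cube at (4.5, 16) is absent (z outside [18, 22.5]); Taking the union: only the 28×7 cube is present, so the union is just that shape — area = 196.00 mm². So its area = 196.00 mm². Layer 78 is larger (304.00 vs 196.00 mm²).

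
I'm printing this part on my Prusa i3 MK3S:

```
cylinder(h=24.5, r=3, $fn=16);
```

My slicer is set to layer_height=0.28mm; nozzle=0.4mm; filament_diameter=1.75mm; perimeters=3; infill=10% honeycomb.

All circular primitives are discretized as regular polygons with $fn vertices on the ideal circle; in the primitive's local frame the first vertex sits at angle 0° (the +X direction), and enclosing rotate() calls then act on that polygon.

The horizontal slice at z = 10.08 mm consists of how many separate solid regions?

At z = 10.08 mm: the r=3 cylinder contributes a regular 16-gon of circumradius 3. The result has 1 disconnected region.

1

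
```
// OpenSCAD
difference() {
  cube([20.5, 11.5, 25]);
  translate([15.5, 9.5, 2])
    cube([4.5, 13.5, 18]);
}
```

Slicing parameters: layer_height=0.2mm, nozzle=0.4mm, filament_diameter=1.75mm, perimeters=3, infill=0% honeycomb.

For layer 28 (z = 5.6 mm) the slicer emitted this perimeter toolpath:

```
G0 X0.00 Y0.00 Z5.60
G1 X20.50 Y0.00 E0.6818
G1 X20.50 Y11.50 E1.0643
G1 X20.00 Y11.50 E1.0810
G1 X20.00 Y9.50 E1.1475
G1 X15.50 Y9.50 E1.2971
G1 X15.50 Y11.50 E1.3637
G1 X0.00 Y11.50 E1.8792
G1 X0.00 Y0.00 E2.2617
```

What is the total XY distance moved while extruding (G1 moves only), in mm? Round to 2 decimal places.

68.00 mm

Sum the Euclidean lengths of each G1 segment: total = 68.00 mm.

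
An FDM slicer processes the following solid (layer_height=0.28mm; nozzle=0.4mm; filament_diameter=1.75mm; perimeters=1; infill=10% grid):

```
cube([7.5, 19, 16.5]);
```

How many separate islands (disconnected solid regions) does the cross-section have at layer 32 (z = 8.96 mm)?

At z = 8.96 mm: the cube (footprint 7.5×19) is included at this height. Overall, the cross-section is a single solid region. Island count = 1.

1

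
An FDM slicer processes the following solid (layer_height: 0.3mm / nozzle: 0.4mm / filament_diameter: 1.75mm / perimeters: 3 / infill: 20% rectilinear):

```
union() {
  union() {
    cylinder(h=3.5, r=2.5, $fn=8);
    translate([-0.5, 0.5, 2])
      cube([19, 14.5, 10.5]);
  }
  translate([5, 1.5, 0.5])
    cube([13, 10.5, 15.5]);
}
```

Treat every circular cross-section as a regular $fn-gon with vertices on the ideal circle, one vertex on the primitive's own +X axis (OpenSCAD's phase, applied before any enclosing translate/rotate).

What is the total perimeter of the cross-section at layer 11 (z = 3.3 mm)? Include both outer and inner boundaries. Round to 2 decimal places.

73.89 mm

At z = 3.3 mm: the cylinder: section is a regular 8-gon, circumradius r=2.5 (perimeter = 2·8·2.500·sin(180°/8) = 15.31 mm); the cube at (-0.5, 0.5) is present — its section is the full 19×14.5 rectangle (perimeter 67.00 mm); Combining (union): the regions partially overlap (shared area 4.17 mm²), so the edge portions inside another operand are dropped and the merged outline is re-measured after clipping — boundary = 73.89 mm; the cube at (5, 1.5) is present — its section is the full 13×10.5 rectangle (perimeter 47.00 mm); Merging all regions: the 13×10.5 cube at (5, 1.5) lies entirely inside the result so far, so the union is just the result so far — boundary = 73.89 mm. Overall, the cross-section is a single solid region. Total boundary length (outer) = 73.89 mm.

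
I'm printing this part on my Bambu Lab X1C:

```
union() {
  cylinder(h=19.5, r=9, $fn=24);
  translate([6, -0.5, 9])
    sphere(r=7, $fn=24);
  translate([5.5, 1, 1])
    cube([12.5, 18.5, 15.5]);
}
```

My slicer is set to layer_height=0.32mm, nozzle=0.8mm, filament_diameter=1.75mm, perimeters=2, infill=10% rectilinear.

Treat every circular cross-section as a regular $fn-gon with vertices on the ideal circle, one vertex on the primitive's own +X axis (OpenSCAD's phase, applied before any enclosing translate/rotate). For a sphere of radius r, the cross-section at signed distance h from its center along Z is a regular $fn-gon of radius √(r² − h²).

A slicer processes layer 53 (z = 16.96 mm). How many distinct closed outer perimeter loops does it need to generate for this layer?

1

At z = 16.96 mm: the cylinder: section is a regular 24-gon, circumradius r=9; the sphere at (6, -0.5) is not intersected at this z (|z−center|=7.960 > r=7); the cube at (5.5, 1) does not reach this height (z outside [1, 16.5]); Combining (union): only the r=9 cylinder is present, so the union is just that shape — 1 connected region. The result has 1 disconnected region.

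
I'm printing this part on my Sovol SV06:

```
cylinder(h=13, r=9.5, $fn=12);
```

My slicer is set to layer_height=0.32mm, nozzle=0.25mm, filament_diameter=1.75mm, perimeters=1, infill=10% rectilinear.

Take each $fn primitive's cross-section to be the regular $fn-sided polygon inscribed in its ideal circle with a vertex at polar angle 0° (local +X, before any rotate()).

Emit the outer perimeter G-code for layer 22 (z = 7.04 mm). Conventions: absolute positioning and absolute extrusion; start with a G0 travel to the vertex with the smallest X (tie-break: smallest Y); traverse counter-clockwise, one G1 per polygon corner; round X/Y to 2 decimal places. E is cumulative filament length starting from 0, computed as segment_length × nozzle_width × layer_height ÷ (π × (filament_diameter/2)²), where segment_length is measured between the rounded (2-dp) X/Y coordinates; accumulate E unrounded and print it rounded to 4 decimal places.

At z = 7.04 mm: the r=9.5 cylinder contributes a regular 12-gon of circumradius 9.5. The outline is a single polygon with 12 vertices. Extrusion per mm of travel: 0.25 × 0.32 / (π × 0.875²) = 0.033260. Accumulating E over each segment gives final E = 1.9630.

G0 X-9.50 Y0.00 Z7.04
G1 X-8.23 Y-4.75 E0.1635
G1 X-4.75 Y-8.23 E0.3272
G1 X0.00 Y-9.50 E0.4908
G1 X4.75 Y-8.23 E0.6543
G1 X8.23 Y-4.75 E0.8180
G1 X9.50 Y0.00 E0.9815
G1 X8.23 Y4.75 E1.1451
G1 X4.75 Y8.23 E1.3087
G1 X0.00 Y9.50 E1.4723
G1 X-4.75 Y8.23 E1.6358
G1 X-8.23 Y4.75 E1.7995
G1 X-9.50 Y0.00 E1.9630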